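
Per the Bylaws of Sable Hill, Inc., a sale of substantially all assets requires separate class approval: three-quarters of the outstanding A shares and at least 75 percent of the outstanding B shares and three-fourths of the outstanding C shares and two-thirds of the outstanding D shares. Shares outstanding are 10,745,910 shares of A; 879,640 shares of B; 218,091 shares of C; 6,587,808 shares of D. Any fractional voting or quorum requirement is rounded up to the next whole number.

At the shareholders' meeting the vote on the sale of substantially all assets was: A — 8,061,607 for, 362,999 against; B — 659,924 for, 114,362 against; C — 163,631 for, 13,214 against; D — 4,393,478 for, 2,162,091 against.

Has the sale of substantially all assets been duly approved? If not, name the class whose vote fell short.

A: 3/4 of 10745910 = 8059432.50, rounded up to 8059433; 8,059,433 required, 8,061,607 in favor — approved.
B: 3/4 of 879640 = 659730; 659,730 required, 659,924 in favor — approved.
C: 3/4 of 218091 = 163568.25, rounded up to 163569; 163,569 required, 163,631 in favor — approved.
D: 2/3 of 6587808 = 4391872; 4,391,872 required, 4,393,478 in favor — approved.

Approved — every class gave the required vote.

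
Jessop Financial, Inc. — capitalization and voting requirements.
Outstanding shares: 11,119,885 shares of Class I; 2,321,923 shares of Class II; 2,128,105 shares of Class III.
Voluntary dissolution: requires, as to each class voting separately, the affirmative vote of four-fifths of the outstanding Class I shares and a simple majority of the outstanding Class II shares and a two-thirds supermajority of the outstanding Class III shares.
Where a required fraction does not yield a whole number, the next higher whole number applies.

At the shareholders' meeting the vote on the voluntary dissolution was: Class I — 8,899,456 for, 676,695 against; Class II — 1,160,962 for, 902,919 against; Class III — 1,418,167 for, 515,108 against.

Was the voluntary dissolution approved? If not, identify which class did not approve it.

Class I: 4/5 of 11119885 = 8895908; 8,895,908 required, 8,899,456 in favor — approved.
Class II: a majority of 2321923 is 1160962; 1,160,962 required, 1,160,962 in favor — approved.
Class III: 2/3 of 2128105 = 1418736.67, rounded up to 1418737; 1,418,737 required, 1,418,167 in favor — not approved.

Not approved — the Class III shares did not give the required vote.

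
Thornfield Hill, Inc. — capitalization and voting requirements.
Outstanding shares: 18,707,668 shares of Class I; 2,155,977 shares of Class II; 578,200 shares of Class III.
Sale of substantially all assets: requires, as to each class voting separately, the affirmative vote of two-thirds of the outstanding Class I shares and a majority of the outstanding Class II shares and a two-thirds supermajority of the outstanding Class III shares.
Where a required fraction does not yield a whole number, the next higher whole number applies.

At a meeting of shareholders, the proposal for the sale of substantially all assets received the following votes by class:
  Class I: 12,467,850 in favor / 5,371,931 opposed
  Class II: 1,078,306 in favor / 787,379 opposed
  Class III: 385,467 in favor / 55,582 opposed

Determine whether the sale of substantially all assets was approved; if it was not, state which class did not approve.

Not approved — the Class I shares did not give the required vote.

Class I: 2/3 of 18707668 = 12471778.67, rounded up to 12471779; 12,471,779 required, 12,467,850 in favor — not approved.
Class II: a majority of 2155977 is 1077989; 1,077,989 required, 1,078,306 in favor — approved.
Class III: 2/3 of 578200 = 385466.67, rounded up to 385467; 385,467 required, 385,467 in favor — approved.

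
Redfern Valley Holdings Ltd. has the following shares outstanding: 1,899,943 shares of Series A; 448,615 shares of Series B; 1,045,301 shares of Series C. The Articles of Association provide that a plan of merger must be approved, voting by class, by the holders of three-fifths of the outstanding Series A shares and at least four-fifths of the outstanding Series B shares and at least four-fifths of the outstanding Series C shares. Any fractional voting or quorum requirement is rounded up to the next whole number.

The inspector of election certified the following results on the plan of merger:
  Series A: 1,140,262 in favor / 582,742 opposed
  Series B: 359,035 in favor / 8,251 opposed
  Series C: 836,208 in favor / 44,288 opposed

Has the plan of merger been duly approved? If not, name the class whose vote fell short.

Series A: 3/5 of 1899943 = 1139965.80, rounded up to 1139966; 1,139,966 required, 1,140,262 in favor — approved.
Series B: 4/5 of 448615 = 358892; 358,892 required, 359,035 in favor — approved.
Series C: 4/5 of 1045301 = 836240.80, rounded up to 836241; 836,241 required, 836,208 in favor — not approved.

Not approved — the Series C shares did not give the required vote.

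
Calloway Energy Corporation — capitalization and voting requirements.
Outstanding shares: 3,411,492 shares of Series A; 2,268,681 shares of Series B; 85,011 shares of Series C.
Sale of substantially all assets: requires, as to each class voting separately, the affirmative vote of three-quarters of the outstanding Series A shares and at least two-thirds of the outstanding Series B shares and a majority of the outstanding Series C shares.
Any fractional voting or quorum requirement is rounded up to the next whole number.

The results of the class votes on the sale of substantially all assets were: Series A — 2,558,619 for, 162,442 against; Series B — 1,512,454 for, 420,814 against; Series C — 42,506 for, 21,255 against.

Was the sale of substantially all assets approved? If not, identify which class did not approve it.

Approved — every class gave the required vote.

Series A: 3/4 of 3411492 = 2558619; 2,558,619 required, 2,558,619 in favor — approved.
Series B: 2/3 of 2268681 = 1512454; 1,512,454 required, 1,512,454 in favor — approved.
Series C: a majority of 85011 is 42506; 42,506 required, 42,506 in favor — approved.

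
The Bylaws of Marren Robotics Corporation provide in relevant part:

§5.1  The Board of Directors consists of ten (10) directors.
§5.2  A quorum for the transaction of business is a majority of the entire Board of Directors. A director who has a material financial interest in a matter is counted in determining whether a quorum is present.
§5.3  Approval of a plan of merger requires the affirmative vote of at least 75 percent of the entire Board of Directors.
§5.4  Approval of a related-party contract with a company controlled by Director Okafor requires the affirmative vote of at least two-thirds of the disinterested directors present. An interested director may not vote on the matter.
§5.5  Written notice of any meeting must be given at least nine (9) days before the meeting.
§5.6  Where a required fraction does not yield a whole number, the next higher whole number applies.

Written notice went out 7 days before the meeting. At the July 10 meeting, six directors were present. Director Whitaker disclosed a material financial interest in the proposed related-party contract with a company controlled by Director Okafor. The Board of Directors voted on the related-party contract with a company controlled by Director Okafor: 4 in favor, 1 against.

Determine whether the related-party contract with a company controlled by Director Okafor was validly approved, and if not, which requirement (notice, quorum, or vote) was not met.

Notice: 7 days given; 9 required (7 < 9). Not satisfied.
Quorum: 6 present (interested directors count toward quorum); quorum is 6. Satisfied.
Vote: the related-party contract with a company controlled by Director Okafor requires two-thirds of the disinterested directors present (6 − 1 = 5). 2/3 of 5 = 3.33, rounded up to 4, so 4 affirmative votes are needed; 4 voted in favor. Satisfied.

Invalid — notice requirement not satisfied.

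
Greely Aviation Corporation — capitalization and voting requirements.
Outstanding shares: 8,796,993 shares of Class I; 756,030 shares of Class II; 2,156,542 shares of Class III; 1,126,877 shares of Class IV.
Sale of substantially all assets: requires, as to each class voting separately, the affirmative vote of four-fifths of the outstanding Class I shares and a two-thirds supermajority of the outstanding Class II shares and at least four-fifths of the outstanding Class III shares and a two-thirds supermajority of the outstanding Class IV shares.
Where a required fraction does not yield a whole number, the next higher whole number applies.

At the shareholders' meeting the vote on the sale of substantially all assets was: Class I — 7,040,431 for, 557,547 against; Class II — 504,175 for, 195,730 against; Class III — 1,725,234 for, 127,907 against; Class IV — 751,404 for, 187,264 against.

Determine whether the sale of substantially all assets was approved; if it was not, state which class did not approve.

Class I: 4/5 of 8796993 = 7037594.40, rounded up to 7037595; 7,037,595 required, 7,040,431 in favor — approved.
Class II: 2/3 of 756030 = 504020; 504,020 required, 504,175 in favor — approved.
Class III: 4/5 of 2156542 = 1725233.60, rounded up to 1725234; 1,725,234 required, 1,725,234 in favor — approved.
Class IV: 2/3 of 1126877 = 751251.33, rounded up to 751252; 751,252 required, 751,404 in favor — approved.

Approved — every class gave the required vote.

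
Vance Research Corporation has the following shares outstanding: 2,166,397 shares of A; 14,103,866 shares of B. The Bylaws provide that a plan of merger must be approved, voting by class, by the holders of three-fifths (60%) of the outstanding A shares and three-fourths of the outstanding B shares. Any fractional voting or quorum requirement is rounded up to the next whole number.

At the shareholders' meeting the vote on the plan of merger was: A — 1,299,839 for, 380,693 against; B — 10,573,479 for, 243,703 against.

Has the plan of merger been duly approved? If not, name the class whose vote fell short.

A: 3/5 of 2166397 = 1299838.20, rounded up to 1299839; 1,299,839 required, 1,299,839 in favor — approved.
B: 3/4 of 14103866 = 10577899.50, rounded up to 10577900; 10,577,900 required, 10,573,479 in favor — not approved.

Not approved — the B shares did not give the required vote.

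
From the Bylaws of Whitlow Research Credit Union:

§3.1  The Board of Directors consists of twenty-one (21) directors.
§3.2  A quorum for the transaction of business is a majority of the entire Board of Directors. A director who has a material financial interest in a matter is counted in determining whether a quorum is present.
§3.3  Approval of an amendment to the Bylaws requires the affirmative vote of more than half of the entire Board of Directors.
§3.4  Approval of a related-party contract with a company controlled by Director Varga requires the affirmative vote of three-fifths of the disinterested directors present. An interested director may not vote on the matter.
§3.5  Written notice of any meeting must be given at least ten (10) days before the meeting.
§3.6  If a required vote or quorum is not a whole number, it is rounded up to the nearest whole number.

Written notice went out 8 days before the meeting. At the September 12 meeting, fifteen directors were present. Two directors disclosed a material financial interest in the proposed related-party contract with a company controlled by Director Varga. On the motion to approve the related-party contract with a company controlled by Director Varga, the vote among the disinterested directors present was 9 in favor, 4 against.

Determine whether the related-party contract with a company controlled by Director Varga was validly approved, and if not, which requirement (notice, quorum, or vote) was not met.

Invalid — notice requirement not satisfied.

Notice: 8 days given; 10 required (8 < 10). Not satisfied.
Quorum: 15 present (interested directors count toward quorum); quorum is 11. Satisfied.
Vote: the related-party contract with a company controlled by Director Varga requires three-fifths of the disinterested directors present (15 − 2 = 13). 3/5 of 13 = 7.80, rounded up to 8, so 8 affirmative votes are needed; 9 voted in favor. Satisfied.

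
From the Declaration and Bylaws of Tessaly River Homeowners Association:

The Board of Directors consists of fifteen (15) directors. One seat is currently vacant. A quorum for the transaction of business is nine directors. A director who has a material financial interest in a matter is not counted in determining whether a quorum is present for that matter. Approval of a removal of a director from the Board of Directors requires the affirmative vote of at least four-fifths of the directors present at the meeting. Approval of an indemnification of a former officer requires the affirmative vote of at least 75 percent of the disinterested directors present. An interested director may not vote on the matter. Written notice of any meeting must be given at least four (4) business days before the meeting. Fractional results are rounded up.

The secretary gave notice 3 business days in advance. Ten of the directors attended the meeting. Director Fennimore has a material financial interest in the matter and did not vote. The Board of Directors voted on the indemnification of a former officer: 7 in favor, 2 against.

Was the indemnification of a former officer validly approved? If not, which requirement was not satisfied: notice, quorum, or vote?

Notice: 3 business days given; 4 required (3 < 4). Not satisfied.
Quorum: 10 present, but the 1 interested director does not count, leaving 9. Quorum is 9. Satisfied.
Vote: the indemnification of a former officer requires three-fourths of the disinterested directors present (10 − 1 = 9). 3/4 of 9 = 6.75, rounded up to 7, so 7 affirmative votes are needed; 7 voted in favor. Satisfied.

Invalid — notice requirement not satisfied.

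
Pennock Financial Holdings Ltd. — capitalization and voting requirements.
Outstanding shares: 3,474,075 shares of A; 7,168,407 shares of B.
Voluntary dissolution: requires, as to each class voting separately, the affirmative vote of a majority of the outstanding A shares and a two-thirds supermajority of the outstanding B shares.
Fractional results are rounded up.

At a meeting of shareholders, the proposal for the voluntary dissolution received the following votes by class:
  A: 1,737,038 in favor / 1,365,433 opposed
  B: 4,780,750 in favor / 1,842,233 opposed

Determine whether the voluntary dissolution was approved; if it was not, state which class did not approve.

Approved — every class gave the required vote.

A: a majority of 3474075 is 1737038; 1,737,038 required, 1,737,038 in favor — approved.
B: 2/3 of 7168407 = 4778938; 4,778,938 required, 4,780,750 in favor — approved.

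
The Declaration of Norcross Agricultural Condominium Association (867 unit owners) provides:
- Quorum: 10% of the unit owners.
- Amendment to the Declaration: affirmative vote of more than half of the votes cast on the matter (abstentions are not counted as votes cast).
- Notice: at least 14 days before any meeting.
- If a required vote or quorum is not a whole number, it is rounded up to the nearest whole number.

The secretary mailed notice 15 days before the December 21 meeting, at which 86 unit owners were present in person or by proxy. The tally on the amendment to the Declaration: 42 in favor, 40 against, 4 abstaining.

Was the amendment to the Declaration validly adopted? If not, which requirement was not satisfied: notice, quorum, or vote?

Notice: 15 days given; 14 required. Satisfied.
Quorum: 10% of 867 = 86.70, rounded up to 87; 86 present. Not satisfied.
Vote: requires a majority of the votes cast (86 − 4 abstaining = 82); a majority of 82 is 42, so 42 needed; 42 in favor. Satisfied.

Invalid — quorum requirement not satisfied.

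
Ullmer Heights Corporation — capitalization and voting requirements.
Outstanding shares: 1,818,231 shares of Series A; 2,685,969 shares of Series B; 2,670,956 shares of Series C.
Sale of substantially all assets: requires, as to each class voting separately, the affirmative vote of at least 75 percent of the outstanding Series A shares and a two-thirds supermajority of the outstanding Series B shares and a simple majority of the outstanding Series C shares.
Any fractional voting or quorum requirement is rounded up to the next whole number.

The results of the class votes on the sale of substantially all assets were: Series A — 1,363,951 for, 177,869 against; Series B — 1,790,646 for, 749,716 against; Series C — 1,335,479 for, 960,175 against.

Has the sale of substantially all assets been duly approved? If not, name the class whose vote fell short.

Series A: 3/4 of 1818231 = 1363673.25, rounded up to 1363674; 1,363,674 required, 1,363,951 in favor — approved.
Series B: 2/3 of 2685969 = 1790646; 1,790,646 required, 1,790,646 in favor — approved.
Series C: a majority of 2670956 is 1335479; 1,335,479 required, 1,335,479 in favor — approved.

Approved — every class gave the required vote.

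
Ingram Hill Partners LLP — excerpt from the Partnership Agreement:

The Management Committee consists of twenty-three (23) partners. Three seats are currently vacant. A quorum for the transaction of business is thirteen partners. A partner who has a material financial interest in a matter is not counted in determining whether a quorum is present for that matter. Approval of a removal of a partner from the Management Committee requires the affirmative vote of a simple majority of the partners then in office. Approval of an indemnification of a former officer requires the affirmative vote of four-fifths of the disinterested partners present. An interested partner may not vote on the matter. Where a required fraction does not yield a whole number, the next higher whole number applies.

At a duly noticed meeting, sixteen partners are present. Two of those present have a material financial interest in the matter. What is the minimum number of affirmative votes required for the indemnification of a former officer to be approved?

The indemnification of a former officer requires four-fifths of the disinterested partners present (16 − 2 = 14).
4/5 of 14 = 11.20, rounded up to 12.

12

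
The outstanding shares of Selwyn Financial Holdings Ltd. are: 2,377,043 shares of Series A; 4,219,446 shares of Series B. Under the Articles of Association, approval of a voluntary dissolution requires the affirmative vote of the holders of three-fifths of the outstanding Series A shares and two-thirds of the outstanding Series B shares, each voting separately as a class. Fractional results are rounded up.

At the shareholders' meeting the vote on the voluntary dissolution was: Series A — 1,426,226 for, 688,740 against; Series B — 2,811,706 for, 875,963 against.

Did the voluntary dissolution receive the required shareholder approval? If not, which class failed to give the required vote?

Series A: 3/5 of 2377043 = 1426225.80, rounded up to 1426226; 1,426,226 required, 1,426,226 in favor — approved.
Series B: 2/3 of 4219446 = 2812964; 2,812,964 required, 2,811,706 in favor — not approved.

Not approved — the Series B shares did not give the required vote.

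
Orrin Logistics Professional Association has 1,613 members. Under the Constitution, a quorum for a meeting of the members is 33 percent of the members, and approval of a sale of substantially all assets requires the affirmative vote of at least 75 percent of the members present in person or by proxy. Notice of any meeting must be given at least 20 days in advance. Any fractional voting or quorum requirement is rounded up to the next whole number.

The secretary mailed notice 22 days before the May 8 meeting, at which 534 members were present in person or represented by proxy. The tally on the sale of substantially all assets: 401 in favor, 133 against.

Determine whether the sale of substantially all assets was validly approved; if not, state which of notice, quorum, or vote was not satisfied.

Valid — all requirements satisfied.

Notice: 22 days given; 20 required. Satisfied.
Quorum: 33% of 1,613 = 532.29, rounded up to 533; 534 present. Satisfied.
Vote: requires three-fourths of those present (534); 3/4 of 534 = 400.50, rounded up to 401, so 401 needed; 401 in favor. Satisfied.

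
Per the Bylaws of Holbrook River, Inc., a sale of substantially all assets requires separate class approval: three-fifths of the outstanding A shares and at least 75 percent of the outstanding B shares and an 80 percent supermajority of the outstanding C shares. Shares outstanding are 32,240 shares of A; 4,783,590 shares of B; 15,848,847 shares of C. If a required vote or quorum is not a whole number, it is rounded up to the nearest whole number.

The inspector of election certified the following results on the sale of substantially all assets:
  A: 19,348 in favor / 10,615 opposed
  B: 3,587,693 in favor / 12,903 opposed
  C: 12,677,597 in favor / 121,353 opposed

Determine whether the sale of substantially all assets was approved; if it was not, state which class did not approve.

Not approved — the C shares did not give the required vote.

A: 3/5 of 32240 = 19344; 19,344 required, 19,348 in favor — approved.
B: 3/4 of 4783590 = 3587692.50, rounded up to 3587693; 3,587,693 required, 3,587,693 in favor — approved.
C: 4/5 of 15848847 = 12679077.60, rounded up to 12679078; 12,679,078 required, 12,677,597 in favor — not approved.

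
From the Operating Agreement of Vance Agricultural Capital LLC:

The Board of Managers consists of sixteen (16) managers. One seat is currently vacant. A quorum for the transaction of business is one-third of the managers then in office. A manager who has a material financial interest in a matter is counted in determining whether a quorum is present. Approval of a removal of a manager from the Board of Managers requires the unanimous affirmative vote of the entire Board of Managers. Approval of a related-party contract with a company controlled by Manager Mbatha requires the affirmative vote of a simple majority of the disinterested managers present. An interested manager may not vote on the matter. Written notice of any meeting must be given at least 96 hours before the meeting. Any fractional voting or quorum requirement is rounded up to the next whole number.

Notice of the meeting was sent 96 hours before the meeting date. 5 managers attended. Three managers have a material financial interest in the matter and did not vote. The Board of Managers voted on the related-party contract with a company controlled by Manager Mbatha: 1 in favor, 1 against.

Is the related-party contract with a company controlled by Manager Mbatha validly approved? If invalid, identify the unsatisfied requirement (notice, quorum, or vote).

Notice: 96 hours given; 96 required (96 ≥ 96). Satisfied.
Quorum: 5 present (interested managers count toward quorum); quorum is 5. Satisfied.
Vote: the related-party contract with a company controlled by Manager Mbatha requires a majority of the disinterested managers present (5 − 3 = 2). A majority of 2 is 2, so 2 affirmative votes are needed; 1 voted in favor. Not satisfied.

Invalid — vote requirement not satisfied.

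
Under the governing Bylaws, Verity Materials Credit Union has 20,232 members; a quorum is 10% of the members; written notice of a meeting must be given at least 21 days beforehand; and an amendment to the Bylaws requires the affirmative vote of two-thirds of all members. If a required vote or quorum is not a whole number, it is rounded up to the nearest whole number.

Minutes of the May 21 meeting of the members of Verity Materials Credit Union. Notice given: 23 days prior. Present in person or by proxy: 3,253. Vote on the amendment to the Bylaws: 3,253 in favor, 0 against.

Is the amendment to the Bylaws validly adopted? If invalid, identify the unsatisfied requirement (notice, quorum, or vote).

Invalid — vote requirement not satisfied.

Notice: 23 days given; 21 required. Satisfied.
Quorum: 10% of 20,232 = 2,023.20, rounded up to 2,024; 3,253 present. Satisfied.
Vote: requires two-thirds of all members (20,232); 2/3 of 20232 = 13488, so 13,488 needed; 3,253 in favor. Not satisfied.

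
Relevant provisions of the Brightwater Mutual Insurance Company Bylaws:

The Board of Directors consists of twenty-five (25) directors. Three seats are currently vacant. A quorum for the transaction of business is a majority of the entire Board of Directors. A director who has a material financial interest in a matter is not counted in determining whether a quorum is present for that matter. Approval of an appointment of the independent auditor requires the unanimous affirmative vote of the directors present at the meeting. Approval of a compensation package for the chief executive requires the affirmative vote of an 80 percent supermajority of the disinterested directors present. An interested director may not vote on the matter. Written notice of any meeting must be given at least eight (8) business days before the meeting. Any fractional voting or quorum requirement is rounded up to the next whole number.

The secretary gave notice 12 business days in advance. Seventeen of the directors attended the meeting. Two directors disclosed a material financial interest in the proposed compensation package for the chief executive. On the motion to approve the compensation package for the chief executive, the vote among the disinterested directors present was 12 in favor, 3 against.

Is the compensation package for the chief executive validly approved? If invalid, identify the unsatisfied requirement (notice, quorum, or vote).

Valid — all requirements satisfied.

Notice: 12 business days given; 8 required (12 ≥ 8). Satisfied.
Quorum: 17 present, but the 2 interested directors do not count, leaving 15. Quorum is 13. Satisfied.
Vote: the compensation package for the chief executive requires four-fifths of the disinterested directors present (17 − 2 = 15). 4/5 of 15 = 12, so 12 affirmative votes are needed; 12 voted in favor. Satisfied.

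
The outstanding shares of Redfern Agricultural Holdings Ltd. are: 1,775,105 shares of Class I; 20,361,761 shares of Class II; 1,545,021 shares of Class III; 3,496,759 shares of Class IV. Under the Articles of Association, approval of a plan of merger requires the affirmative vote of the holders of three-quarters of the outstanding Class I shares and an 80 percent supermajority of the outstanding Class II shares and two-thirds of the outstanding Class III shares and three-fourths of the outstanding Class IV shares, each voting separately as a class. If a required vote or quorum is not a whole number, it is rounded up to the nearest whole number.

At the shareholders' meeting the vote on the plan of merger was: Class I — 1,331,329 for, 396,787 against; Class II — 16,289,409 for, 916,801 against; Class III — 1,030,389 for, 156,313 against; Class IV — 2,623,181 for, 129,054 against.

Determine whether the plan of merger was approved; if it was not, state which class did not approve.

Approved — every class gave the required vote.

Class I: 3/4 of 1775105 = 1331328.75, rounded up to 1331329; 1,331,329 required, 1,331,329 in favor — approved.
Class II: 4/5 of 20361761 = 16289408.80, rounded up to 16289409; 16,289,409 required, 16,289,409 in favor — approved.
Class III: 2/3 of 1545021 = 1030014; 1,030,014 required, 1,030,389 in favor — approved.
Class IV: 3/4 of 3496759 = 2622569.25, rounded up to 2622570; 2,622,570 required, 2,623,181 in favor — approved.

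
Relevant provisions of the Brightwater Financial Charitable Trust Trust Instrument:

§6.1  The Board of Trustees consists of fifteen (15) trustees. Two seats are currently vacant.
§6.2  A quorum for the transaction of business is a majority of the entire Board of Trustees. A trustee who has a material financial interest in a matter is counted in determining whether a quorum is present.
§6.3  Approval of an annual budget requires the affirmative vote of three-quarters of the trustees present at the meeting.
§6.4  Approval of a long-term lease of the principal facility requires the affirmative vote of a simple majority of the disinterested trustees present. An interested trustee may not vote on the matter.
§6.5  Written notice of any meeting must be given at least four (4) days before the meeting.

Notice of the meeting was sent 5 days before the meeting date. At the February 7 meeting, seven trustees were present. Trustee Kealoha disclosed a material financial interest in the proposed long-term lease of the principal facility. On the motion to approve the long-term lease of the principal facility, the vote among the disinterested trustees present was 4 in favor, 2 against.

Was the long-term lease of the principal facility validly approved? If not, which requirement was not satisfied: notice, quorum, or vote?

Notice: 5 days given; 4 required (5 ≥ 4). Satisfied.
Quorum: 7 present (interested trustees count toward quorum); quorum is 8. Not satisfied.
Vote: the long-term lease of the principal facility requires a majority of the disinterested trustees present (7 − 1 = 6). A majority of 6 is 4, so 4 affirmative votes are needed; 4 voted in favor. Satisfied. (Moot — without a quorum no business can be validly transacted.)

Invalid — quorum requirement not satisfied.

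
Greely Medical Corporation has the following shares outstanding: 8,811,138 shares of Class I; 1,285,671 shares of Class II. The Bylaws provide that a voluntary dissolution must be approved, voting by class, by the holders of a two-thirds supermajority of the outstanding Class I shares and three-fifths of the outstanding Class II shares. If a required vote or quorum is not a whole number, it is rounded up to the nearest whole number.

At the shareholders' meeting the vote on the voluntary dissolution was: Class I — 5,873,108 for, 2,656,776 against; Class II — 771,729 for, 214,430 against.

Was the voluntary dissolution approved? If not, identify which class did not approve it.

Class I: 2/3 of 8811138 = 5874092; 5,874,092 required, 5,873,108 in favor — not approved.
Class II: 3/5 of 1285671 = 771402.60, rounded up to 771403; 771,403 required, 771,729 in favor — approved.

Not approved — the Class I shares did not give the required vote.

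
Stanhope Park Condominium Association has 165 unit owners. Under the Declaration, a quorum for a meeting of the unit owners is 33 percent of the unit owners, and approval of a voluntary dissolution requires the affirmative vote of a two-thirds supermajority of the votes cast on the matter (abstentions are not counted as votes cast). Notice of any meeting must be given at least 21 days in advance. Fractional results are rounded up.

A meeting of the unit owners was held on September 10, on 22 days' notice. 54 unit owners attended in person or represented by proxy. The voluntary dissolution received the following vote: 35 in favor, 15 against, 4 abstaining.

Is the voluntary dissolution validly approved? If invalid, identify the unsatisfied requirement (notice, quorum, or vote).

Invalid — quorum requirement not satisfied.

Notice: 22 days given; 21 required. Satisfied.
Quorum: 33% of 165 = 54.45, rounded up to 55; 54 present. Not satisfied.
Vote: requires two-thirds of the votes cast (54 − 4 abstaining = 50); 2/3 of 50 = 33.33, rounded up to 34, so 34 needed; 35 in favor. Satisfied.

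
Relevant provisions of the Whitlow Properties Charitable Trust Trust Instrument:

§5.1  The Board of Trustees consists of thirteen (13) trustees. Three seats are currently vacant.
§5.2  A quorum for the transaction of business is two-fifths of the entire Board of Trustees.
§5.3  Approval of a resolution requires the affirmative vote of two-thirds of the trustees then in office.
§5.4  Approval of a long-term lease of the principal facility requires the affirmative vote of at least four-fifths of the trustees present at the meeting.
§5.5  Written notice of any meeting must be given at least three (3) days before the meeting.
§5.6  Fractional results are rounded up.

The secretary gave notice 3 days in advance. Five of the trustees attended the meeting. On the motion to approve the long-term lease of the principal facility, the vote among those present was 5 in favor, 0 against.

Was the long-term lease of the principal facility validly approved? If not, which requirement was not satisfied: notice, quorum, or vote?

Invalid — quorum requirement not satisfied.

Notice: 3 days given; 3 required (3 ≥ 3). Satisfied.
Quorum: 5 present; quorum is 6. Not satisfied.
Vote: the long-term lease of the principal facility requires four-fifths of the trustees present (5). 4/5 of 5 = 4, so 4 affirmative votes are needed; 5 voted in favor. Satisfied. (Moot — without a quorum no business can be validly transacted.)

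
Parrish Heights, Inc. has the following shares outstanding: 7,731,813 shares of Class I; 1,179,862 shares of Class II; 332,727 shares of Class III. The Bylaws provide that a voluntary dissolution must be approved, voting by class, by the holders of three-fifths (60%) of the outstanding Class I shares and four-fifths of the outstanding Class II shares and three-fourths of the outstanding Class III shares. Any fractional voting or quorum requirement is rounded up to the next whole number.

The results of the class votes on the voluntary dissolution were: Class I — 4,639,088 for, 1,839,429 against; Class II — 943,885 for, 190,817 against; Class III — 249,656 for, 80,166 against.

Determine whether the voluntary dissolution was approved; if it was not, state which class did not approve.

Not approved — the Class II shares did not give the required vote.

Class I: 3/5 of 7731813 = 4639087.80, rounded up to 4639088; 4,639,088 required, 4,639,088 in favor — approved.
Class II: 4/5 of 1179862 = 943889.60, rounded up to 943890; 943,890 required, 943,885 in favor — not approved.
Class III: 3/4 of 332727 = 249545.25, rounded up to 249546; 249,546 required, 249,656 in favor — approved.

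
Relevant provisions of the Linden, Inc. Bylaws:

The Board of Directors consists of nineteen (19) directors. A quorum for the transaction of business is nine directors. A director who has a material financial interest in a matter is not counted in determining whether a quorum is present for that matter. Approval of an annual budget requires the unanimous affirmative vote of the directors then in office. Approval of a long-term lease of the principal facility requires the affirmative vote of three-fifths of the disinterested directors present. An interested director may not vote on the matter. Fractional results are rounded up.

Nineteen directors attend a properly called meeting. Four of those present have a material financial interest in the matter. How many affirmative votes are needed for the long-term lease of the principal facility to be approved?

The long-term lease of the principal facility requires three-fifths of the disinterested directors present (19 − 4 = 15).
3/5 of 15 = 9.

9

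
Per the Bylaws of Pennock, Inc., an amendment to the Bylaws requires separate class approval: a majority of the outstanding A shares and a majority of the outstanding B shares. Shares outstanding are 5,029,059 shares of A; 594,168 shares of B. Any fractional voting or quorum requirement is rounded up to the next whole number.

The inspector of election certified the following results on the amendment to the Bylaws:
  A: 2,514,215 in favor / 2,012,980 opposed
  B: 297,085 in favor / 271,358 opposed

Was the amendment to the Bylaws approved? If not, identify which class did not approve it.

Not approved — the A shares did not give the required vote.

A: a majority of 5029059 is 2514530; 2,514,530 required, 2,514,215 in favor — not approved.
B: a majority of 594168 is 297085; 297,085 required, 297,085 in favor — approved.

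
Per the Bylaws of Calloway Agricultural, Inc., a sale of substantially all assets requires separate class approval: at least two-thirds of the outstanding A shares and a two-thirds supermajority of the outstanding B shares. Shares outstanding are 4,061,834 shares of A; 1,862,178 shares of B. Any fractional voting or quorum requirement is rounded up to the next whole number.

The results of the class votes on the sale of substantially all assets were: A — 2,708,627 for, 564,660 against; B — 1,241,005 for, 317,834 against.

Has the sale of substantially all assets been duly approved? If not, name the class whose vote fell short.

Not approved — the B shares did not give the required vote.

A: 2/3 of 4061834 = 2707889.33, rounded up to 2707890; 2,707,890 required, 2,708,627 in favor — approved.
B: 2/3 of 1862178 = 1241452; 1,241,452 required, 1,241,005 in favor — not approved.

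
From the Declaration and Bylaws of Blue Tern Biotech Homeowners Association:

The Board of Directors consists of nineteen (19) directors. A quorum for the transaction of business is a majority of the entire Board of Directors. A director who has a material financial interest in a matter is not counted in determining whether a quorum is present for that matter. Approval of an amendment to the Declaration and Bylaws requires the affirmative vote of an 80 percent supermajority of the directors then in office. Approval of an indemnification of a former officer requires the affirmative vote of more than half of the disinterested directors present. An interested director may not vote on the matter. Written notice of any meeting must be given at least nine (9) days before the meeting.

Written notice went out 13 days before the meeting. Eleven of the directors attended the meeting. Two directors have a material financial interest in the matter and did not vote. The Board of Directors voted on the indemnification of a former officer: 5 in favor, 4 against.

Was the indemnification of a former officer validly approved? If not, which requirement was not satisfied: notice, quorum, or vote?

Invalid — quorum requirement not satisfied.

Notice: 13 days given; 9 required (13 ≥ 9). Satisfied.
Quorum: 11 present, but the 2 interested directors do not count, leaving 9. Quorum is 10. Not satisfied.
Vote: the indemnification of a former officer requires a majority of the disinterested directors present (11 − 2 = 9). A majority of 9 is 5, so 5 affirmative votes are needed; 5 voted in favor. Satisfied. (Moot — without a quorum no business can be validly transacted.)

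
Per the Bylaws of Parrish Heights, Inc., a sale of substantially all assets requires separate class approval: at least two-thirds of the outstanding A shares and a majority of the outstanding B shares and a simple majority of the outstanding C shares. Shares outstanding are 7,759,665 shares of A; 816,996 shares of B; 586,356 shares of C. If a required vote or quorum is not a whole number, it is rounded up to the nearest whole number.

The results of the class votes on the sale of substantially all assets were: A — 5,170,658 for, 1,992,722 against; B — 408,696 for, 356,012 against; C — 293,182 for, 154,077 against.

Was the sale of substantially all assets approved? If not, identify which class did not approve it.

Not approved — the A shares did not give the required vote.

A: 2/3 of 7759665 = 5173110; 5,173,110 required, 5,170,658 in favor — not approved.
B: a majority of 816996 is 408499; 408,499 required, 408,696 in favor — approved.
C: a majority of 586356 is 293179; 293,179 required, 293,182 in favor — approved.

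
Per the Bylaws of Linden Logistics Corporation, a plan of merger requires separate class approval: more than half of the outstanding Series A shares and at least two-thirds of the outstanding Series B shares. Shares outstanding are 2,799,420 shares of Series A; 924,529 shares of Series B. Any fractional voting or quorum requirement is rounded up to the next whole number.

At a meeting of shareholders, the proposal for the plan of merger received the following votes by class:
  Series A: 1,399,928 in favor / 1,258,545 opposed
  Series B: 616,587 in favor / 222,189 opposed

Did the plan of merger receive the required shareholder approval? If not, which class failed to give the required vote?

Series A: a majority of 2799420 is 1399711; 1,399,711 required, 1,399,928 in favor — approved.
Series B: 2/3 of 924529 = 616352.67, rounded up to 616353; 616,353 required, 616,587 in favor — approved.

Approved — every class gave the required vote.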